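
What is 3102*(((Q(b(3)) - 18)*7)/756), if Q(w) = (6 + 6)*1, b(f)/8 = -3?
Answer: -517/3 ≈ -172.33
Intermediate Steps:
b(f) = -24 (b(f) = 8*(-3) = -24)
Q(w) = 12 (Q(w) = 12*1 = 12)
3102*(((Q(b(3)) - 18)*7)/756) = 3102*(((12 - 18)*7)/756) = 3102*(-6*7*(1/756)) = 3102*(-42*1/756) = 3102*(-1/18) = -517/3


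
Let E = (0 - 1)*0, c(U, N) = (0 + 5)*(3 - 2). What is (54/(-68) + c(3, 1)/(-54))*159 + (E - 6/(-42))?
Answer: -150844/1071 ≈ -140.84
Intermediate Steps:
c(U, N) = 5 (c(U, N) = 5*1 = 5)
E = 0 (E = -1*0 = 0)
(54/(-68) + c(3, 1)/(-54))*159 + (E - 6/(-42)) = (54/(-68) + 5/(-54))*159 + (0 - 6/(-42)) = (54*(-1/68) + 5*(-1/54))*159 + (0 - 6*(-1)/42) = (-27/34 - 5/54)*159 + (0 - 1*(-⅐)) = -407/459*159 + (0 + ⅐) = -21571/153 + ⅐ = -150844/1071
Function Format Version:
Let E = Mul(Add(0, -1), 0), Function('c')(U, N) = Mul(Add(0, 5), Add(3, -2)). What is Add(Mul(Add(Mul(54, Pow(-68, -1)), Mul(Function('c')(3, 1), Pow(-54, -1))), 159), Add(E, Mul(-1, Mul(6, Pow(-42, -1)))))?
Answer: Rational(-150844, 1071) ≈ -140.84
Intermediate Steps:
Function('c')(U, N) = 5 (Function('c')(U, N) = Mul(5, 1) = 5)
E = 0 (E = Mul(-1, 0) = 0)
Add(Mul(Add(Mul(54, Pow(-68, -1)), Mul(Function('c')(3, 1), Pow(-54, -1))), 159), Add(E, Mul(-1, Mul(6, Pow(-42, -1))))) = Add(Mul(Add(Mul(54, Pow(-68, -1)), Mul(5, Pow(-54, -1))), 159), Add(0, Mul(-1, Mul(6, Pow(-42, -1))))) = Add(Mul(Add(Mul(54, Rational(-1, 68)), Mul(5, Rational(-1, 54))), 159), Add(0, Mul(-1, Mul(6, Rational(-1, 42))))) = Add(Mul(Add(Rational(-27, 34), Rational(-5, 54)), 159), Add(0, Mul(-1, Rational(-1, 7)))) = Add(Mul(Rational(-407, 459), 159), Add(0, Rational(1, 7))) = Add(Rational(-21571, 153), Rational(1, 7)) = Rational(-150844, 1071)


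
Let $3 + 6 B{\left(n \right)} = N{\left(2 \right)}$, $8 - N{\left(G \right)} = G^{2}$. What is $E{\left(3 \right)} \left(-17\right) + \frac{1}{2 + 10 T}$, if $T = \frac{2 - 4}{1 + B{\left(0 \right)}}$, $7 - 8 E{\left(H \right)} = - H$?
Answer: $- \frac{4519}{212} \approx -21.316$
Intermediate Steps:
$N{\left(G \right)} = 8 - G^{2}$
$B{\left(n \right)} = \frac{1}{6}$ ($B{\left(n \right)} = - \frac{1}{2} + \frac{8 - 2^{2}}{6} = - \frac{1}{2} + \frac{8 - 4}{6} = - \frac{1}{2} + \frac{1}{6} \cdot 4 = - \frac{1}{2} + \frac{2}{3} = \frac{1}{6}$)
$E{\left(H \right)} = \frac{7}{8} + \frac{H}{8}$ ($E{\left(H \right)} = \frac{7}{8} - \frac{\left(-1\right) H}{8} = \frac{7}{8} + \frac{H}{8}$)
$T = - \frac{12}{7}$ ($T = \frac{2 - 4}{1 + \frac{1}{6}} = - \frac{2}{\frac{7}{6}} = \left(-2\right) \frac{6}{7} = - \frac{12}{7} \approx -1.7143$)
$E{\left(3 \right)} \left(-17\right) + \frac{1}{2 + 10 T} = \left(\frac{7}{8} + \frac{1}{8} \cdot 3\right) \left(-17\right) + \frac{1}{2 + 10 \left(- \frac{12}{7}\right)} = \left(\frac{7}{8} + \frac{3}{8}\right) \left(-17\right) + \frac{1}{2 - \frac{120}{7}} = \frac{5}{4} \left(-17\right) + \frac{1}{- \frac{106}{7}} = - \frac{85}{4} - \frac{7}{106} = - \frac{4519}{212}$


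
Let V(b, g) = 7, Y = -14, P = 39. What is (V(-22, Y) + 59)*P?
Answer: 2574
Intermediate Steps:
(V(-22, Y) + 59)*P = (7 + 59)*39 = 66*39 = 2574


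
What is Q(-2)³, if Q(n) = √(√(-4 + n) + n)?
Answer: (-2 + I*√6)^(3/2) ≈ -5.46 - 1.3459*I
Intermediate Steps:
Q(n) = √(n + √(-4 + n))
Q(-2)³ = (√(-2 + √(-4 - 2)))³ = (√(-2 + √(-6)))³ = (√(-2 + I*√6))³ = (-2 + I*√6)^(3/2)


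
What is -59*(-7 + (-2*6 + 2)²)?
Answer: -5487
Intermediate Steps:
-59*(-7 + (-2*6 + 2)²) = -59*(-7 + (-12 + 2)²) = -59*(-7 + (-10)²) = -59*(-7 + 100) = -59*93 = -1*5487 = -5487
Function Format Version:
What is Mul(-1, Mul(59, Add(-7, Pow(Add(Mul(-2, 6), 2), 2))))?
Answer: -5487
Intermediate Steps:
Mul(-1, Mul(59, Add(-7, Pow(Add(Mul(-2, 6), 2), 2)))) = Mul(-1, Mul(59, Add(-7, Pow(Add(-12, 2), 2)))) = Mul(-1, Mul(59, Add(-7, Pow(-10, 2)))) = Mul(-1, Mul(59, Add(-7, 100))) = Mul(-1, Mul(59, 93)) = Mul(-1, 5487) = -5487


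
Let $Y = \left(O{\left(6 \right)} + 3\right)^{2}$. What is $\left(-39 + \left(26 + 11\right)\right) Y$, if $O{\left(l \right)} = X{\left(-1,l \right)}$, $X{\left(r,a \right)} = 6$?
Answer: $-162$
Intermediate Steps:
$O{\left(l \right)} = 6$
$Y = 81$ ($Y = \left(6 + 3\right)^{2} = 9^{2} = 81$)
$\left(-39 + \left(26 + 11\right)\right) Y = \left(-39 + \left(26 + 11\right)\right) 81 = \left(-39 + 37\right) 81 = \left(-2\right) 81 = -162$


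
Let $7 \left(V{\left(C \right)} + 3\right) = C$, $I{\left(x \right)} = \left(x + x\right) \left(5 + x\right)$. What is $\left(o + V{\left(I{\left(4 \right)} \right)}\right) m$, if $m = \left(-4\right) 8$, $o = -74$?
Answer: $\frac{14944}{7} \approx 2134.9$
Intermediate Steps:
$I{\left(x \right)} = 2 x \left(5 + x\right)$
$V{\left(C \right)} = -3 + \frac{C}{7}$
$m = -32$
$\left(o + V{\left(I{\left(4 \right)} \right)}\right) m = \left(-74 - \left(3 - \frac{2 \cdot 4 \left(5 + 4\right)}{7}\right)\right) \left(-32\right) = \left(-74 - \left(3 - \frac{2 \cdot 4 \cdot 9}{7}\right)\right) \left(-32\right) = \left(-74 + \left(-3 + \frac{1}{7} \cdot 72\right)\right) \left(-32\right) = \left(-74 + \left(-3 + \frac{72}{7}\right)\right) \left(-32\right) = \left(-74 + \frac{51}{7}\right) \left(-32\right) = \left(- \frac{467}{7}\right) \left(-32\right) = \frac{14944}{7}$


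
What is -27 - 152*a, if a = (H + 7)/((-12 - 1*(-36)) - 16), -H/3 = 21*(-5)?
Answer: -6145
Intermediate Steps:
H = 315 (H = -63*(-5) = -3*(-105) = 315)
a = 161/4 (a = (315 + 7)/((-12 - 1*(-36)) - 16) = 322/((-12 + 36) - 16) = 322/(24 - 16) = 322/8 = 322*(⅛) = 161/4 ≈ 40.250)
-27 - 152*a = -27 - 152*161/4 = -27 - 6118 = -6145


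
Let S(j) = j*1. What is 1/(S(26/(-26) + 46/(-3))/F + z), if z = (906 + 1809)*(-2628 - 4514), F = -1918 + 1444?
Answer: -1422/27573333611 ≈ -5.1572e-8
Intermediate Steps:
F = -474
S(j) = j
z = -19390530 (z = 2715*(-7142) = -19390530)
1/(S(26/(-26) + 46/(-3))/F + z) = 1/((26/(-26) + 46/(-3))/(-474) - 19390530) = 1/((26*(-1/26) + 46*(-1/3))*(-1/474) - 19390530) = 1/((-1 - 46/3)*(-1/474) - 19390530) = 1/(-49/3*(-1/474) - 19390530) = 1/(49/1422 - 19390530) = 1/(-27573333611/1422) = -1422/27573333611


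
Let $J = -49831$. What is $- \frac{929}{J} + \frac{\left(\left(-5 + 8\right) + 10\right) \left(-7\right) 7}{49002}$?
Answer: $\frac{13780511}{2441818662} \approx 0.0056435$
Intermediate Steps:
$- \frac{929}{J} + \frac{\left(\left(-5 + 8\right) + 10\right) \left(-7\right) 7}{49002} = - \frac{929}{-49831} + \frac{\left(\left(-5 + 8\right) + 10\right) \left(-7\right) 7}{49002} = \left(-929\right) \left(- \frac{1}{49831}\right) + \left(3 + 10\right) \left(-7\right) 7 \cdot \frac{1}{49002} = \frac{929}{49831} + 13 \left(-7\right) 7 \cdot \frac{1}{49002} = \frac{929}{49831} + \left(-91\right) 7 \cdot \frac{1}{49002} = \frac{929}{49831} - \frac{637}{49002} = \frac{13780511}{2441818662}$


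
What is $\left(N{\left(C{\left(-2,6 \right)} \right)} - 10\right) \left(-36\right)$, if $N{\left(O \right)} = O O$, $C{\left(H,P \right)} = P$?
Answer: $-936$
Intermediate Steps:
$N{\left(O \right)} = O^{2}$
$\left(N{\left(C{\left(-2,6 \right)} \right)} - 10\right) \left(-36\right) = \left(6^{2} - 10\right) \left(-36\right) = \left(36 - 10\right) \left(-36\right) = 26 \left(-36\right) = -936$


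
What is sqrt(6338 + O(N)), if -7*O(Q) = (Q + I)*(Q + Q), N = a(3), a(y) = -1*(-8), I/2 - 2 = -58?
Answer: sqrt(322210)/7 ≈ 81.091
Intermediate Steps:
I = -112 (I = 4 + 2*(-58) = 4 - 116 = -112)
a(y) = 8
N = 8
O(Q) = -2*Q*(-112 + Q)/7 (O(Q) = -(Q - 112)*(Q + Q)/7 = -(-112 + Q)*2*Q/7 = -2*Q*(-112 + Q)/7)
sqrt(6338 + O(N)) = sqrt(6338 + (2/7)*8*(112 - 1*8)) = sqrt(6338 + (2/7)*8*(112 - 8)) = sqrt(6338 + (2/7)*8*104) = sqrt(6338 + 1664/7) = sqrt(46030/7) = sqrt(322210)/7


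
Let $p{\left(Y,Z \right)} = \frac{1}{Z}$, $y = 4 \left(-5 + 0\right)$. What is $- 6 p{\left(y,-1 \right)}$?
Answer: $6$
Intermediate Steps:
$y = -20$ ($y = 4 \left(-5\right) = -20$)
$- 6 p{\left(y,-1 \right)} = - \frac{6}{-1} = \left(-6\right) \left(-1\right) = 6$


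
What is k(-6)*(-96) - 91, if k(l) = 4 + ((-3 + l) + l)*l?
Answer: -9115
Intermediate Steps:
k(l) = 4 + l*(-3 + 2*l) (k(l) = 4 + (-3 + 2*l)*l = 4 + l*(-3 + 2*l))
k(-6)*(-96) - 91 = (4 - 3*(-6) + 2*(-6)²)*(-96) - 91 = (4 + 18 + 2*36)*(-96) - 91 = (4 + 18 + 72)*(-96) - 91 = 94*(-96) - 91 = -9024 - 91 = -9115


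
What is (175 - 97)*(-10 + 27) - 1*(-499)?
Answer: 1825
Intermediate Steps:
(175 - 97)*(-10 + 27) - 1*(-499) = 78*17 + 499 = 1326 + 499 = 1825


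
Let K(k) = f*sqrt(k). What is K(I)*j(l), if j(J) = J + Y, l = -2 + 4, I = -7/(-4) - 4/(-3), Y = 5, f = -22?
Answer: -77*sqrt(111)/3 ≈ -270.42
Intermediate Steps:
I = 37/12 (I = -7*(-1/4) - 4*(-1/3) = 7/4 + 4/3 = 37/12 ≈ 3.0833)
l = 2
j(J) = 5 + J (j(J) = J + 5 = 5 + J)
K(k) = -22*sqrt(k)
K(I)*j(l) = (-11*sqrt(111)/3)*(5 + 2) = -11*sqrt(111)/3*7 = -77*sqrt(111)/3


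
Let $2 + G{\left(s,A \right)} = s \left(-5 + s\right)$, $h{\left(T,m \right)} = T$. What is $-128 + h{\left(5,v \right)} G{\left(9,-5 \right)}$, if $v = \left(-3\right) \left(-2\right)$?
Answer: $42$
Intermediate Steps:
$v = 6$
$G{\left(s,A \right)} = -2 + s \left(-5 + s\right)$
$-128 + h{\left(5,v \right)} G{\left(9,-5 \right)} = -128 + 5 \left(-2 + 9^{2} - 45\right) = -128 + 5 \left(-2 + 81 - 45\right) = -128 + 5 \cdot 34 = -128 + 170 = 42$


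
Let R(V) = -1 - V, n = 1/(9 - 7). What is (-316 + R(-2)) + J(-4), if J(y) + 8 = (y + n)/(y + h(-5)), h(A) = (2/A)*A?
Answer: -1285/4 ≈ -321.25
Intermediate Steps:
h(A) = 2
n = ½ (n = 1/2 = ½ ≈ 0.50000)
J(y) = -8 + (½ + y)/(2 + y) (J(y) = -8 + (y + ½)/(y + 2) = -8 + (½ + y)/(2 + y))
(-316 + R(-2)) + J(-4) = (-316 + (-1 - 1*(-2))) + (-31 - 14*(-4))/(2*(2 - 4)) = (-316 + (-1 + 2)) + (½)*(-31 + 56)/(-2) = (-316 + 1) + (½)*(-½)*25 = -315 - 25/4 = -1285/4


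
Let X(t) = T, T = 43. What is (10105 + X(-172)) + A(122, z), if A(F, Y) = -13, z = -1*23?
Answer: 10135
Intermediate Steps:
z = -23
X(t) = 43
(10105 + X(-172)) + A(122, z) = (10105 + 43) - 13 = 10148 - 13 = 10135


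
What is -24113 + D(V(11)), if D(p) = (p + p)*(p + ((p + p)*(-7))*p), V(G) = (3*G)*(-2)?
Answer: 8034487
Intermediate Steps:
V(G) = -6*G
D(p) = 2*p*(p - 14*p**2) (D(p) = (2*p)*(p + ((2*p)*(-7))*p) = (2*p)*(p + (-14*p)*p) = (2*p)*(p - 14*p**2) = 2*p*(p - 14*p**2))
-24113 + D(V(11)) = -24113 + (-6*11)**2*(2 - (-168)*11) = -24113 + (-66)**2*(2 - 28*(-66)) = -24113 + 4356*(2 + 1848) = -24113 + 4356*1850 = -24113 + 8058600 = 8034487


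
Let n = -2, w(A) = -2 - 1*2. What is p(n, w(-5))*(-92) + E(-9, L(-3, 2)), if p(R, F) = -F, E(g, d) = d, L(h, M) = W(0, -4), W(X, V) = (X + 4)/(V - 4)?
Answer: -737/2 ≈ -368.50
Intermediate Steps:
W(X, V) = (4 + X)/(-4 + V)
L(h, M) = -½ (L(h, M) = (4 + 0)/(-4 - 4) = 4/(-8) = -⅛*4 = -½)
w(A) = -4 (w(A) = -2 - 2 = -4)
p(n, w(-5))*(-92) + E(-9, L(-3, 2)) = -1*(-4)*(-92) - ½ = 4*(-92) - ½ = -368 - ½ = -737/2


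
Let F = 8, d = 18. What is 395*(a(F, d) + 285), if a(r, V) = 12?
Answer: 117315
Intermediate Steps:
395*(a(F, d) + 285) = 395*(12 + 285) = 395*297 = 117315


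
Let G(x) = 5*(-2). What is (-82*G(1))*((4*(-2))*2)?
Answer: -13120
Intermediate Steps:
G(x) = -10
(-82*G(1))*((4*(-2))*2) = (-82*(-10))*((4*(-2))*2) = 820*(-8*2) = 820*(-16) = -13120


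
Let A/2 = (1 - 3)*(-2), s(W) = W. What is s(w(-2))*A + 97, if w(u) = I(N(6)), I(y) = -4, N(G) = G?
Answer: 65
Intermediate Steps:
w(u) = -4
A = 8 (A = 2*((1 - 3)*(-2)) = 2*(-2*(-2)) = 2*4 = 8)
s(w(-2))*A + 97 = -4*8 + 97 = -32 + 97 = 65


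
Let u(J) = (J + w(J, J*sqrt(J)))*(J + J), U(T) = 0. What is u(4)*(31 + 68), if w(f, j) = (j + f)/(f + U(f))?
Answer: 5544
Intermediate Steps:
w(f, j) = (f + j)/f (w(f, j) = (j + f)/(f + 0) = (f + j)/f)
u(J) = 2*J*(J + (J + J**(3/2))/J) (u(J) = (J + (J + J*sqrt(J))/J)*(J + J) = (J + (J + J**(3/2))/J)*(2*J) = 2*J*(J + (J + J**(3/2))/J))
u(4)*(31 + 68) = (2*4 + 2*4**2 + 2*4**(3/2))*(31 + 68) = (8 + 2*16 + 2*8)*99 = (8 + 32 + 16)*99 = 56*99 = 5544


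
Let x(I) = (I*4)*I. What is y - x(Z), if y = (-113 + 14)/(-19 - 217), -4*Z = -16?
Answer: -15005/236 ≈ -63.581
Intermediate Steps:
Z = 4 (Z = -¼*(-16) = 4)
x(I) = 4*I² (x(I) = (4*I)*I = 4*I²)
y = 99/236 (y = -99/(-236) = -99*(-1/236) = 99/236 ≈ 0.41949)
y - x(Z) = 99/236 - 4*4² = 99/236 - 4*16 = 99/236 - 1*64 = 99/236 - 64 = -15005/236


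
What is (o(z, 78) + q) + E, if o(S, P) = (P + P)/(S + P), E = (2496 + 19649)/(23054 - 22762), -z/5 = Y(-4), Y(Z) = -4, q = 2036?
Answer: 30238969/14308 ≈ 2113.4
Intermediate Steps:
z = 20 (z = -5*(-4) = 20)
E = 22145/292 ≈ 75.839
o(S, P) = 2*P/(P + S) (o(S, P) = (2*P)/(P + S) = 2*P/(P + S))
(o(z, 78) + q) + E = (2*78/(78 + 20) + 2036) + 22145/292 = (2*78/98 + 2036) + 22145/292 = (2*78*(1/98) + 2036) + 22145/292 = (78/49 + 2036) + 22145/292 = 99842/49 + 22145/292 = 30238969/14308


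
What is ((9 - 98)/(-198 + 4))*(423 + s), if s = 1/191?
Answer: 3595333/18527 ≈ 194.06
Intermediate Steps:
s = 1/191 ≈ 0.0052356
((9 - 98)/(-198 + 4))*(423 + s) = ((9 - 98)/(-198 + 4))*(423 + 1/191) = -89/(-194)*(80794/191) = -89*(-1/194)*(80794/191) = (89/194)*(80794/191) = 3595333/18527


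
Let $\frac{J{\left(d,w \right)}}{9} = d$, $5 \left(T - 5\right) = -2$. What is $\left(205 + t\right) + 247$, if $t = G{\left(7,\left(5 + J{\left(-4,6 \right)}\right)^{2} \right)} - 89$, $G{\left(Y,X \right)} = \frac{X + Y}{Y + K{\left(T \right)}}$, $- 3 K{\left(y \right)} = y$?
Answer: $\frac{22143}{41} \approx 540.07$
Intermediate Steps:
$T = \frac{23}{5}$ ($T = 5 + \frac{1}{5} \left(-2\right) = 5 - \frac{2}{5} = \frac{23}{5} \approx 4.6$)
$K{\left(y \right)} = - \frac{y}{3}$
$J{\left(d,w \right)} = 9 d$
$G{\left(Y,X \right)} = \frac{X + Y}{- \frac{23}{15} + Y}$ ($G{\left(Y,X \right)} = \frac{X + Y}{Y - \frac{23}{15}} = \frac{X + Y}{- \frac{23}{15} + Y}$)
$t = \frac{3611}{41}$ ($t = \frac{15 \left(\left(5 + 9 \left(-4\right)\right)^{2} + 7\right)}{-23 + 15 \cdot 7} - 89 = \frac{15 \left(\left(5 - 36\right)^{2} + 7\right)}{-23 + 105} - 89 = \frac{15 \left(\left(-31\right)^{2} + 7\right)}{82} - 89 = 15 \cdot \frac{1}{82} \left(961 + 7\right) - 89 = 15 \cdot \frac{1}{82} \cdot 968 - 89 = \frac{7260}{41} - 89 = \frac{3611}{41} \approx 88.073$)
$\left(205 + t\right) + 247 = \left(205 + \frac{3611}{41}\right) + 247 = \frac{12016}{41} + 247 = \frac{22143}{41}$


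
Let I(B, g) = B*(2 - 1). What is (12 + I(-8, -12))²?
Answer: 16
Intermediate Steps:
I(B, g) = B (I(B, g) = B*1 = B)
(12 + I(-8, -12))² = (12 - 8)² = 4² = 16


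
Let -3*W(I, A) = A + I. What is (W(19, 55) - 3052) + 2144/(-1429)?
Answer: -13196102/4287 ≈ -3078.2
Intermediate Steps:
W(I, A) = -A/3 - I/3 (W(I, A) = -(A + I)/3 = -A/3 - I/3)
(W(19, 55) - 3052) + 2144/(-1429) = ((-1/3*55 - 1/3*19) - 3052) + 2144/(-1429) = ((-55/3 - 19/3) - 3052) + 2144*(-1/1429) = (-74/3 - 3052) - 2144/1429 = -9230/3 - 2144/1429 = -13196102/4287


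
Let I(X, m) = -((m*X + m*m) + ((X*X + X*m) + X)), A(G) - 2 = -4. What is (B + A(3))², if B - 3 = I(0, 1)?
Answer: 0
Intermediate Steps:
A(G) = -2 (A(G) = 2 - 4 = -2)
I(X, m) = -X - X² - m² - 2*X*m (I(X, m) = -((X*m + m²) + ((X² + X*m) + X)) = -((m² + X*m) + (X + X² + X*m)) = -(X + X² + m² + 2*X*m) = -X - X² - m² - 2*X*m)
B = 2 (B = 3 + (-1*0 - 1*0² - 1*1² - 2*0*1) = 3 + (0 - 1*0 - 1*1 + 0) = 3 + (0 + 0 - 1 + 0) = 3 - 1 = 2)
(B + A(3))² = (2 - 2)² = 0² = 0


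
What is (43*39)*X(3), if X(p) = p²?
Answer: 15093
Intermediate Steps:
(43*39)*X(3) = (43*39)*3² = 1677*9 = 15093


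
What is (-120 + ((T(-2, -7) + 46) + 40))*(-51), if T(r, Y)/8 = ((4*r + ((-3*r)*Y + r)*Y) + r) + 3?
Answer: -121074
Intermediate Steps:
T(r, Y) = 24 + 40*r + 8*Y*(r - 3*Y*r) (T(r, Y) = 8*(((4*r + ((-3*r)*Y + r)*Y) + r) + 3) = 8*(((4*r + (-3*Y*r + r)*Y) + r) + 3) = 8*(((4*r + (r - 3*Y*r)*Y) + r) + 3) = 8*(((4*r + Y*(r - 3*Y*r)) + r) + 3) = 8*((5*r + Y*(r - 3*Y*r)) + 3) = 8*(3 + 5*r + Y*(r - 3*Y*r)) = 24 + 40*r + 8*Y*(r - 3*Y*r))
(-120 + ((T(-2, -7) + 46) + 40))*(-51) = (-120 + (((24 + 40*(-2) - 24*(-2)*(-7)² + 8*(-7)*(-2)) + 46) + 40))*(-51) = (-120 + (((24 - 80 - 24*(-2)*49 + 112) + 46) + 40))*(-51) = (-120 + (((24 - 80 + 2352 + 112) + 46) + 40))*(-51) = (-120 + ((2408 + 46) + 40))*(-51) = (-120 + (2454 + 40))*(-51) = (-120 + 2494)*(-51) = 2374*(-51) = -121074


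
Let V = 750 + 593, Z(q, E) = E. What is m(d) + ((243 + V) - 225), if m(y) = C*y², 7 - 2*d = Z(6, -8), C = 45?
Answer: 15569/4 ≈ 3892.3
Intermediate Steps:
V = 1343
d = 15/2 (d = 7/2 - ½*(-8) = 7/2 + 4 = 15/2 ≈ 7.5000)
m(y) = 45*y²
m(d) + ((243 + V) - 225) = 45*(15/2)² + ((243 + 1343) - 225) = 45*(225/4) + (1586 - 225) = 10125/4 + 1361 = 15569/4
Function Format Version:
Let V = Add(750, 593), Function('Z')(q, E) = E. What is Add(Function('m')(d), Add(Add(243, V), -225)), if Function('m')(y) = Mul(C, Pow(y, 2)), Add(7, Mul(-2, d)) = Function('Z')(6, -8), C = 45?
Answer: Rational(15569, 4) ≈ 3892.3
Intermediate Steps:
V = 1343
d = Rational(15, 2) (d = Add(Rational(7, 2), Mul(Rational(-1, 2), -8)) = Add(Rational(7, 2), 4) = Rational(15, 2) ≈ 7.5000)
Function('m')(y) = Mul(45, Pow(y, 2))
Add(Function('m')(d), Add(Add(243, V), -225)) = Add(Mul(45, Pow(Rational(15, 2), 2)), Add(Add(243, 1343), -225)) = Add(Mul(45, Rational(225, 4)), Add(1586, -225)) = Add(Rational(10125, 4), 1361) = Rational(15569, 4)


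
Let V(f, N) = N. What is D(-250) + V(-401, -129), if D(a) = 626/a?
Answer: -16438/125 ≈ -131.50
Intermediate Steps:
D(-250) + V(-401, -129) = 626/(-250) - 129 = 626*(-1/250) - 129 = -313/125 - 129 = -16438/125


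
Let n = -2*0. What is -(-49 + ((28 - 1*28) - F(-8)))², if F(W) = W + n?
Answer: -1681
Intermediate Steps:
n = 0
F(W) = W (F(W) = W + 0 = W)
-(-49 + ((28 - 1*28) - F(-8)))² = -(-49 + ((28 - 1*28) - 1*(-8)))² = -(-49 + ((28 - 28) + 8))² = -(-49 + (0 + 8))² = -(-49 + 8)² = -1*(-41)² = -1*1681 = -1681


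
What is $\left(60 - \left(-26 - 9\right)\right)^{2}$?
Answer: $9025$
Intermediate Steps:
$\left(60 - \left(-26 - 9\right)\right)^{2} = \left(60 - -35\right)^{2} = \left(60 + 35\right)^{2} = 95^{2} = 9025$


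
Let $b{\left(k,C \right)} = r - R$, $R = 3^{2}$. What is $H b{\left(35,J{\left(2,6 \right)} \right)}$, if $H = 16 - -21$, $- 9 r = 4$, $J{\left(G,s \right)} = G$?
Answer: $- \frac{3145}{9} \approx -349.44$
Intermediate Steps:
$R = 9$
$r = - \frac{4}{9}$ ($r = \left(- \frac{1}{9}\right) 4 = - \frac{4}{9} \approx -0.44444$)
$H = 37$ ($H = 16 + 21 = 37$)
$b{\left(k,C \right)} = - \frac{85}{9}$ ($b{\left(k,C \right)} = - \frac{4}{9} - 9 = - \frac{85}{9}$)
$H b{\left(35,J{\left(2,6 \right)} \right)} = 37 \left(- \frac{85}{9}\right) = - \frac{3145}{9}$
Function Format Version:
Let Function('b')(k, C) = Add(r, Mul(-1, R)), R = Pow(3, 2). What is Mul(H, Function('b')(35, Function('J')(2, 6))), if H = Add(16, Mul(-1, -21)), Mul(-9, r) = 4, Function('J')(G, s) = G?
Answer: Rational(-3145, 9) ≈ -349.44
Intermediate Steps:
R = 9
r = Rational(-4, 9) (r = Mul(Rational(-1, 9), 4) = Rational(-4, 9) ≈ -0.44444)
H = 37 (H = Add(16, 21) = 37)
Function('b')(k, C) = Rational(-85, 9) (Function('b')(k, C) = Add(Rational(-4, 9), Mul(-1, 9)) = Add(Rational(-4, 9), -9) = Rational(-85, 9))
Mul(H, Function('b')(35, Function('J')(2, 6))) = Mul(37, Rational(-85, 9)) = Rational(-3145, 9)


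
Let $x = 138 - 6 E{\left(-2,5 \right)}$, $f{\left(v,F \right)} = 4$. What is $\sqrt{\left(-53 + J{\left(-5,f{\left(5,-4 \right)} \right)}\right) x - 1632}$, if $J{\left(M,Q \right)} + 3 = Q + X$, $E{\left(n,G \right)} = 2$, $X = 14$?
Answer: $2 i \sqrt{1605} \approx 80.125 i$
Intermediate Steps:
$J{\left(M,Q \right)} = 11 + Q$ ($J{\left(M,Q \right)} = -3 + \left(Q + 14\right) = -3 + \left(14 + Q\right) = 11 + Q$)
$x = 126$ ($x = 138 - 6 \cdot 2 = 138 - 12 = 126$)
$\sqrt{\left(-53 + J{\left(-5,f{\left(5,-4 \right)} \right)}\right) x - 1632} = \sqrt{\left(-53 + \left(11 + 4\right)\right) 126 - 1632} = \sqrt{\left(-53 + 15\right) 126 - 1632} = \sqrt{\left(-38\right) 126 - 1632} = \sqrt{-4788 - 1632} = \sqrt{-6420} = 2 i \sqrt{1605}$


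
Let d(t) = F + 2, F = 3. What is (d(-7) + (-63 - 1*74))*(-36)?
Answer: 4752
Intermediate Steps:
d(t) = 5 (d(t) = 3 + 2 = 5)
(d(-7) + (-63 - 1*74))*(-36) = (5 + (-63 - 1*74))*(-36) = (5 + (-63 - 74))*(-36) = (5 - 137)*(-36) = -132*(-36) = 4752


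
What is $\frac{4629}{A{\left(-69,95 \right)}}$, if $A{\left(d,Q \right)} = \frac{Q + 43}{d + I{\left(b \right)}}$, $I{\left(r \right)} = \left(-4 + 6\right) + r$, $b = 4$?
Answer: $- \frac{97209}{46} \approx -2113.2$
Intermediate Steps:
$I{\left(r \right)} = 2 + r$
$A{\left(d,Q \right)} = \frac{43 + Q}{6 + d}$ ($A{\left(d,Q \right)} = \frac{Q + 43}{d + \left(2 + 4\right)} = \frac{43 + Q}{d + 6} = \frac{43 + Q}{6 + d}$)
$\frac{4629}{A{\left(-69,95 \right)}} = \frac{4629}{\frac{1}{6 - 69} \left(43 + 95\right)} = \frac{4629}{\frac{1}{-63} \cdot 138} = \frac{4629}{\left(- \frac{1}{63}\right) 138} = \frac{4629}{- \frac{46}{21}} = 4629 \left(- \frac{21}{46}\right) = - \frac{97209}{46}$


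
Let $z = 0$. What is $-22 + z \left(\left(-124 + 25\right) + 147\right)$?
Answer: $-22$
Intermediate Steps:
$-22 + z \left(\left(-124 + 25\right) + 147\right) = -22 + 0 \left(\left(-124 + 25\right) + 147\right) = -22 + 0 \left(-99 + 147\right) = -22 + 0 \cdot 48 = -22 + 0 = -22$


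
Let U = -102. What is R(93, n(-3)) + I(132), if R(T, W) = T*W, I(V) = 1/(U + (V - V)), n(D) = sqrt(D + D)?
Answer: -1/102 + 93*I*sqrt(6) ≈ -0.0098039 + 227.8*I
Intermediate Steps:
n(D) = sqrt(2)*sqrt(D) (n(D) = sqrt(2*D) = sqrt(2)*sqrt(D))
I(V) = -1/102 (I(V) = 1/(-102 + (V - V)) = 1/(-102 + 0) = 1/(-102) = -1/102)
R(93, n(-3)) + I(132) = 93*(sqrt(2)*sqrt(-3)) - 1/102 = 93*(sqrt(2)*(I*sqrt(3))) - 1/102 = 93*(I*sqrt(6)) - 1/102 = 93*I*sqrt(6) - 1/102 = -1/102 + 93*I*sqrt(6)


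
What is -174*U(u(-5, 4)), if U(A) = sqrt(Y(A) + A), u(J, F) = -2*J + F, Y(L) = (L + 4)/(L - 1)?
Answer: -1740*sqrt(26)/13 ≈ -682.48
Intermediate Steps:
Y(L) = (4 + L)/(-1 + L)
u(J, F) = F - 2*J
U(A) = sqrt(A + (4 + A)/(-1 + A)) (U(A) = sqrt((4 + A)/(-1 + A) + A) = sqrt(A + (4 + A)/(-1 + A)))
-174*U(u(-5, 4)) = -174*sqrt(4 + (4 - 2*(-5))**2)/sqrt(-1 + (4 - 2*(-5))) = -174*sqrt(4 + (4 + 10)**2)/sqrt(-1 + (4 + 10)) = -174*sqrt(4 + 14**2)/sqrt(-1 + 14) = -174*sqrt(13)*sqrt(4 + 196)/13 = -174*10*sqrt(26)/13 = -1740*sqrt(26)/13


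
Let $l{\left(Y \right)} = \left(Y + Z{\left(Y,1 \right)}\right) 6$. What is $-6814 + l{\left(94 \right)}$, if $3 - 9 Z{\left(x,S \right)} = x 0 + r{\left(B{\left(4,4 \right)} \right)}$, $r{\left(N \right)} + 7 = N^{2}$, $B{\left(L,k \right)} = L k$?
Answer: $-6414$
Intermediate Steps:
$r{\left(N \right)} = -7 + N^{2}$
$Z{\left(x,S \right)} = - \frac{82}{3}$ ($Z{\left(x,S \right)} = \frac{1}{3} - \frac{x 0 - \left(7 - \left(4 \cdot 4\right)^{2}\right)}{9} = \frac{1}{3} - \frac{0 - \left(7 - 16^{2}\right)}{9} = \frac{1}{3} - \frac{0 + \left(-7 + 256\right)}{9} = \frac{1}{3} - \frac{0 + 249}{9} = \frac{1}{3} - \frac{83}{3} = - \frac{82}{3}$)
$l{\left(Y \right)} = -164 + 6 Y$ ($l{\left(Y \right)} = \left(Y - \frac{82}{3}\right) 6 = \left(- \frac{82}{3} + Y\right) 6 = -164 + 6 Y$)
$-6814 + l{\left(94 \right)} = -6814 + \left(-164 + 6 \cdot 94\right) = -6814 + \left(-164 + 564\right) = -6814 + 400 = -6414$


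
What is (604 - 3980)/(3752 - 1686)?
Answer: -1688/1033 ≈ -1.6341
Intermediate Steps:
(604 - 3980)/(3752 - 1686) = -3376/2066 = -3376*1/2066 = -1688/1033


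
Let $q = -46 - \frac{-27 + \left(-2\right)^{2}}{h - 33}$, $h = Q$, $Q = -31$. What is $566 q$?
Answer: $- \frac{839661}{32} \approx -26239.0$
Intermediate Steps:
$h = -31$
$q = - \frac{2967}{64}$ ($q = -46 - \frac{-27 + \left(-2\right)^{2}}{-31 - 33} = -46 - \frac{-27 + 4}{-64} = -46 - \left(-23\right) \left(- \frac{1}{64}\right) = -46 - \frac{23}{64} = - \frac{2967}{64} \approx -46.359$)
$566 q = 566 \left(- \frac{2967}{64}\right) = - \frac{839661}{32}$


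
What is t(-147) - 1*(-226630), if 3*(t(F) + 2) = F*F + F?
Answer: 233782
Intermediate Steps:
t(F) = -2 + F/3 + F**2/3 (t(F) = -2 + (F*F + F)/3 = -2 + (F**2 + F)/3 = -2 + (F + F**2)/3 = -2 + (F/3 + F**2/3) = -2 + F/3 + F**2/3)
t(-147) - 1*(-226630) = (-2 + (1/3)*(-147) + (1/3)*(-147)**2) - 1*(-226630) = (-2 - 49 + (1/3)*21609) + 226630 = (-2 - 49 + 7203) + 226630 = 7152 + 226630 = 233782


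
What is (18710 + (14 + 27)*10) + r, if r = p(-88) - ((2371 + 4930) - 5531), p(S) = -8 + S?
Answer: 17254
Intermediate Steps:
r = -1866 (r = (-8 - 88) - ((2371 + 4930) - 5531) = -96 - (7301 - 5531) = -96 - 1*1770 = -96 - 1770 = -1866)
(18710 + (14 + 27)*10) + r = (18710 + (14 + 27)*10) - 1866 = (18710 + 41*10) - 1866 = (18710 + 410) - 1866 = 19120 - 1866 = 17254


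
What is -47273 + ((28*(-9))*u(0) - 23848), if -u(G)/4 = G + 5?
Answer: -66081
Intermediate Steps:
u(G) = -20 - 4*G (u(G) = -4*(G + 5) = -4*(5 + G) = -20 - 4*G)
-47273 + ((28*(-9))*u(0) - 23848) = -47273 + ((28*(-9))*(-20 - 4*0) - 23848) = -47273 + (-252*(-20 + 0) - 23848) = -47273 + (-252*(-20) - 23848) = -47273 + (5040 - 23848) = -47273 - 18808 = -66081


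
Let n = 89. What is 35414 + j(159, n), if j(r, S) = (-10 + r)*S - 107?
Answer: 48568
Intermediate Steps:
j(r, S) = -107 + S*(-10 + r) (j(r, S) = S*(-10 + r) - 107 = -107 + S*(-10 + r))
35414 + j(159, n) = 35414 + (-107 - 10*89 + 89*159) = 35414 + (-107 - 890 + 14151) = 35414 + 13154 = 48568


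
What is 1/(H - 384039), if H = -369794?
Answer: -1/753833 ≈ -1.3266e-6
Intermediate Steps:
1/(H - 384039) = 1/(-369794 - 384039) = 1/(-753833) = -1/753833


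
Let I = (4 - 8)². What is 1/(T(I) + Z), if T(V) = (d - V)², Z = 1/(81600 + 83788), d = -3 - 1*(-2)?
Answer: 165388/47797133 ≈ 0.0034602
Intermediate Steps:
d = -1 (d = -3 + 2 = -1)
Z = 1/165388 ≈ 6.0464e-6
I = 16 (I = (-4)² = 16)
T(V) = (-1 - V)²
1/(T(I) + Z) = 1/((1 + 16)² + 1/165388) = 1/(17² + 1/165388) = 1/(289 + 1/165388) = 1/(47797133/165388) = 165388/47797133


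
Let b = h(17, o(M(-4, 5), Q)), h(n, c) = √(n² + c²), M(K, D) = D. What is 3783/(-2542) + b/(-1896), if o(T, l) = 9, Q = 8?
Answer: -3783/2542 - √370/1896 ≈ -1.4983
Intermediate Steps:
h(n, c) = √(c² + n²)
b = √370 (b = √(9² + 17²) = √(81 + 289) = √370 ≈ 19.235)
3783/(-2542) + b/(-1896) = 3783/(-2542) + √370/(-1896) = 3783*(-1/2542) + √370*(-1/1896) = -3783/2542 - √370/1896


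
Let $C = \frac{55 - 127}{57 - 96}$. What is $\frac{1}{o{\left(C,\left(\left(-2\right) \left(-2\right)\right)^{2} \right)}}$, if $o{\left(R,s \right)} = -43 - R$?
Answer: $- \frac{13}{583} \approx -0.022298$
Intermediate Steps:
$C = \frac{24}{13}$ ($C = - \frac{72}{-39} = \left(-72\right) \left(- \frac{1}{39}\right) = \frac{24}{13} \approx 1.8462$)
$\frac{1}{o{\left(C,\left(\left(-2\right) \left(-2\right)\right)^{2} \right)}} = \frac{1}{-43 - \frac{24}{13}} = \frac{1}{- \frac{583}{13}} = - \frac{13}{583}$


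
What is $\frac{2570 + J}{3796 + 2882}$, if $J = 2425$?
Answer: $\frac{555}{742} \approx 0.74798$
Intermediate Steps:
$\frac{2570 + J}{3796 + 2882} = \frac{2570 + 2425}{3796 + 2882} = \frac{4995}{6678} = 4995 \cdot \frac{1}{6678} = \frac{555}{742}$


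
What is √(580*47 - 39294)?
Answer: I*√12034 ≈ 109.7*I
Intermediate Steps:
√(580*47 - 39294) = √(27260 - 39294) = √(-12034) = I*√12034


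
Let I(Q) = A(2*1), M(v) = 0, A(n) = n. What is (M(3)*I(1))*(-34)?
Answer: 0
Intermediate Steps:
I(Q) = 2 (I(Q) = 2*1 = 2)
(M(3)*I(1))*(-34) = (0*2)*(-34) = 0*(-34) = 0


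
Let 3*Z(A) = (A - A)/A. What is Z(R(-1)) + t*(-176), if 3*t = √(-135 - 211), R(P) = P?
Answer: -176*I*√346/3 ≈ -1091.3*I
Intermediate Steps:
t = I*√346/3 (t = √(-135 - 211)/3 = √(-346)/3 = (I*√346)/3 = I*√346/3 ≈ 6.2004*I)
Z(A) = 0 (Z(A) = ((A - A)/A)/3 = (0/A)/3 = (⅓)*0 = 0)
Z(R(-1)) + t*(-176) = 0 + (I*√346/3)*(-176) = 0 - 176*I*√346/3 = -176*I*√346/3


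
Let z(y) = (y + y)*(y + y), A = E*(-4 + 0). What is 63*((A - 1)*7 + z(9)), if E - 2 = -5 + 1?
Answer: 23499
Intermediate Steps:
E = -2 (E = 2 + (-5 + 1) = 2 - 4 = -2)
A = 8 (A = -2*(-4 + 0) = -2*(-4) = 8)
z(y) = 4*y² (z(y) = (2*y)*(2*y) = 4*y²)
63*((A - 1)*7 + z(9)) = 63*((8 - 1)*7 + 4*9²) = 63*(7*7 + 4*81) = 63*(49 + 324) = 63*373 = 23499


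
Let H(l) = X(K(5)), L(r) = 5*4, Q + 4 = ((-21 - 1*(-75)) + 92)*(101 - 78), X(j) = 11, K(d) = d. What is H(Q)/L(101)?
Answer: 11/20 ≈ 0.55000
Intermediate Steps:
Q = 3354 (Q = -4 + ((-21 - 1*(-75)) + 92)*(101 - 78) = -4 + ((-21 + 75) + 92)*23 = -4 + (54 + 92)*23 = -4 + 146*23 = -4 + 3358 = 3354)
L(r) = 20
H(l) = 11
H(Q)/L(101) = 11/20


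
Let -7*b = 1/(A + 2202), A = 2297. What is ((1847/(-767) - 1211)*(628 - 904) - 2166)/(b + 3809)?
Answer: 1339541433461/15334482202 ≈ 87.355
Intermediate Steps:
b = -1/31493 (b = -1/(7*(2297 + 2202)) = -⅐/4499 = -⅐*1/4499 = -1/31493 ≈ -3.1753e-5)
((1847/(-767) - 1211)*(628 - 904) - 2166)/(b + 3809) = ((1847/(-767) - 1211)*(628 - 904) - 2166)/(-1/31493 + 3809) = ((1847*(-1/767) - 1211)*(-276) - 2166)/(119956836/31493) = ((-1847/767 - 1211)*(-276) - 2166)*(31493/119956836) = (-930684/767*(-276) - 2166)*(31493/119956836) = (256868784/767 - 2166)*(31493/119956836) = (255207462/767)*(31493/119956836) = 1339541433461/15334482202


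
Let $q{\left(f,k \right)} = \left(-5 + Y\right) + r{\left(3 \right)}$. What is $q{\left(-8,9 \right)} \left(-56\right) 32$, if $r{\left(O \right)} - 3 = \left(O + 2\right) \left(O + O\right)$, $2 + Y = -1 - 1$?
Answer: $-43008$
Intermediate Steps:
$Y = -4$ ($Y = -2 - 2 = -4$)
$r{\left(O \right)} = 3 + 2 O \left(2 + O\right)$ ($r{\left(O \right)} = 3 + \left(O + 2\right) \left(O + O\right) = 3 + \left(2 + O\right) 2 O = 3 + 2 O \left(2 + O\right)$)
$q{\left(f,k \right)} = 24$ ($q{\left(f,k \right)} = \left(-5 - 4\right) + \left(3 + 2 \cdot 3^{2} + 4 \cdot 3\right) = -9 + \left(3 + 2 \cdot 9 + 12\right) = -9 + \left(3 + 18 + 12\right) = -9 + 33 = 24$)
$q{\left(-8,9 \right)} \left(-56\right) 32 = 24 \left(-56\right) 32 = \left(-1344\right) 32 = -43008$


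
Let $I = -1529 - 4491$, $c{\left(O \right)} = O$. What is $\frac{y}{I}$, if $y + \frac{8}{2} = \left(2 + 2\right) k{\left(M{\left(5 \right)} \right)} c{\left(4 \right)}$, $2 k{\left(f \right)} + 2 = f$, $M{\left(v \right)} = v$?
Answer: $- \frac{1}{301} \approx -0.0033223$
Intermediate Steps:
$k{\left(f \right)} = -1 + \frac{f}{2}$
$I = -6020$
$y = 20$ ($y = -4 + \left(2 + 2\right) \left(-1 + \frac{1}{2} \cdot 5\right) 4 = -4 + 4 \left(-1 + \frac{5}{2}\right) 4 = -4 + 4 \cdot \frac{3}{2} \cdot 4 = -4 + 6 \cdot 4 = -4 + 24 = 20$)
$\frac{y}{I} = \frac{20}{-6020} = 20 \left(- \frac{1}{6020}\right) = - \frac{1}{301}$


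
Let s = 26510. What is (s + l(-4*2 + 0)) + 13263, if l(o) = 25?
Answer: 39798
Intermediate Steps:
(s + l(-4*2 + 0)) + 13263 = (26510 + 25) + 13263 = 26535 + 13263 = 39798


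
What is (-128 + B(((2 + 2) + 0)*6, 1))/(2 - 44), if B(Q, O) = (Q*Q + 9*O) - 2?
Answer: -65/6 ≈ -10.833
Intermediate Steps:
B(Q, O) = -2 + Q² + 9*O (B(Q, O) = (Q² + 9*O) - 2 = -2 + Q² + 9*O)
(-128 + B(((2 + 2) + 0)*6, 1))/(2 - 44) = (-128 + (-2 + (((2 + 2) + 0)*6)² + 9*1))/(2 - 44) = (-128 + (-2 + ((4 + 0)*6)² + 9))/(-42) = (-128 + (-2 + (4*6)² + 9))*(-1/42) = (-128 + (-2 + 24² + 9))*(-1/42) = (-128 + (-2 + 576 + 9))*(-1/42) = (-128 + 583)*(-1/42) = 455*(-1/42) = -65/6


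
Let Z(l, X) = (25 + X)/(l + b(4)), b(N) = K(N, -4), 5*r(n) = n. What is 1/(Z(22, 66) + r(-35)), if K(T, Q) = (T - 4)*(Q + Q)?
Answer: -22/63 ≈ -0.34921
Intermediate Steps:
K(T, Q) = 2*Q*(-4 + T) (K(T, Q) = (-4 + T)*(2*Q) = 2*Q*(-4 + T))
r(n) = n/5
b(N) = 32 - 8*N (b(N) = 2*(-4)*(-4 + N) = 32 - 8*N)
Z(l, X) = (25 + X)/l (Z(l, X) = (25 + X)/(l + (32 - 8*4)) = (25 + X)/(l + (32 - 32)) = (25 + X)/(l + 0) = (25 + X)/l)
1/(Z(22, 66) + r(-35)) = 1/((25 + 66)/22 + (⅕)*(-35)) = 1/((1/22)*91 - 7) = 1/(91/22 - 7) = 1/(-63/22) = -22/63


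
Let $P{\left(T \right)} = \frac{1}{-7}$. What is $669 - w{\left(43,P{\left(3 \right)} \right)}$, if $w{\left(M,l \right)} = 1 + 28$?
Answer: $640$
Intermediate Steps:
$P{\left(T \right)} = - \frac{1}{7}$
$w{\left(M,l \right)} = 29$
$669 - w{\left(43,P{\left(3 \right)} \right)} = 669 - 29 = 640$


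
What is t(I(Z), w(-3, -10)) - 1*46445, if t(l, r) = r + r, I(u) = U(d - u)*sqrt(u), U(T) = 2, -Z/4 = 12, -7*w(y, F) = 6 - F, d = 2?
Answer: -325147/7 ≈ -46450.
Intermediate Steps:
w(y, F) = -6/7 + F/7 (w(y, F) = -(6 - F)/7 = -6/7 + F/7)
Z = -48 (Z = -4*12 = -48)
I(u) = 2*sqrt(u)
t(l, r) = 2*r
t(I(Z), w(-3, -10)) - 1*46445 = 2*(-6/7 + (1/7)*(-10)) - 1*46445 = 2*(-6/7 - 10/7) - 46445 = 2*(-16/7) - 46445 = -32/7 - 46445 = -325147/7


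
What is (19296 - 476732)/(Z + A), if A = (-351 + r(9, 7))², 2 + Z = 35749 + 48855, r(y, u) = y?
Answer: -228718/100783 ≈ -2.2694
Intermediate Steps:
Z = 84602 (Z = -2 + (35749 + 48855) = -2 + 84604 = 84602)
A = 116964 (A = (-351 + 9)² = (-342)² = 116964)
(19296 - 476732)/(Z + A) = (19296 - 476732)/(84602 + 116964) = -457436/201566 = -457436*1/201566 = -228718/100783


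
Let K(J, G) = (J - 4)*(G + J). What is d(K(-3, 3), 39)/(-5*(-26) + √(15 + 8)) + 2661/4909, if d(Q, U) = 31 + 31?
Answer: 84476237/82849193 - 62*√23/16877 ≈ 1.0020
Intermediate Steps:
K(J, G) = (-4 + J)*(G + J)
d(Q, U) = 62
d(K(-3, 3), 39)/(-5*(-26) + √(15 + 8)) + 2661/4909 = 62/(-5*(-26) + √(15 + 8)) + 2661/4909 = 62/(130 + √23) + 2661*(1/4909) = 62/(130 + √23) + 2661/4909 = 2661/4909 + 62/(130 + √23)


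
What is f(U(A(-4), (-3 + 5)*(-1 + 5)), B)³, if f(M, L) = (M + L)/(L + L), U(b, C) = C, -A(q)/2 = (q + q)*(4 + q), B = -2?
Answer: -27/8 ≈ -3.3750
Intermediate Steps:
A(q) = -4*q*(4 + q) (A(q) = -2*(q + q)*(4 + q) = -2*2*q*(4 + q) = -4*q*(4 + q))
f(M, L) = (L + M)/(2*L) (f(M, L) = (L + M)/((2*L)) = (L + M)*(1/(2*L)) = (L + M)/(2*L))
f(U(A(-4), (-3 + 5)*(-1 + 5)), B)³ = ((½)*(-2 + (-3 + 5)*(-1 + 5))/(-2))³ = ((½)*(-½)*(-2 + 2*4))³ = ((½)*(-½)*(-2 + 8))³ = ((½)*(-½)*6)³ = (-3/2)³ = -27/8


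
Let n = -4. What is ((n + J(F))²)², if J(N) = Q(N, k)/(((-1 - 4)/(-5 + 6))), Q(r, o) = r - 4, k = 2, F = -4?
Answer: 20736/625 ≈ 33.178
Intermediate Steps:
Q(r, o) = -4 + r
J(N) = ⅘ - N/5 (J(N) = (-4 + N)/(((-1 - 4)/(-5 + 6))) = (-4 + N)/((-5/1)) = (-4 + N)/((-5*1)) = (-4 + N)/(-5) = (-4 + N)*(-⅕) = ⅘ - N/5)
((n + J(F))²)² = ((-4 + (⅘ - ⅕*(-4)))²)² = ((-4 + (⅘ + ⅘))²)² = ((-4 + 8/5)²)² = ((-12/5)²)² = (144/25)² = 20736/625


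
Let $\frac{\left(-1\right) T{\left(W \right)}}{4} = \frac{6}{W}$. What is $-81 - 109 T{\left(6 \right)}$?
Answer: $355$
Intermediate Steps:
$T{\left(W \right)} = - \frac{24}{W}$ ($T{\left(W \right)} = - 4 \frac{6}{W} = - \frac{24}{W}$)
$-81 - 109 T{\left(6 \right)} = -81 - 109 \left(- \frac{24}{6}\right) = -81 - 109 \left(\left(-24\right) \frac{1}{6}\right) = -81 - -436 = -81 + 436 = 355$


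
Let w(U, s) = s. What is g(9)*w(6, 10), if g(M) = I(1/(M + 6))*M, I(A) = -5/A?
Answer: -6750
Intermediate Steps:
g(M) = M*(-30 - 5*M) (g(M) = (-(30 + 5*M))*M = (-5*(6 + M))*M = (-30 - 5*M)*M = M*(-30 - 5*M))
g(9)*w(6, 10) = (5*9*(-6 - 1*9))*10 = (5*9*(-6 - 9))*10 = (5*9*(-15))*10 = -675*10 = -6750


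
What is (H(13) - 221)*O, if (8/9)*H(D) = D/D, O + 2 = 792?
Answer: -694805/4 ≈ -1.7370e+5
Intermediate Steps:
O = 790 (O = -2 + 792 = 790)
H(D) = 9/8 (H(D) = 9*(D/D)/8 = (9/8)*1 = 9/8)
(H(13) - 221)*O = (9/8 - 221)*790 = -1759/8*790 = -694805/4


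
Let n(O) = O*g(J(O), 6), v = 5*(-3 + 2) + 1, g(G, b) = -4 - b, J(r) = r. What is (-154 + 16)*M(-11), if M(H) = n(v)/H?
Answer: 5520/11 ≈ 501.82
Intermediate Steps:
v = -4 (v = 5*(-1) + 1 = -5 + 1 = -4)
n(O) = -10*O (n(O) = O*(-4 - 1*6) = O*(-4 - 6) = O*(-10) = -10*O)
M(H) = 40/H (M(H) = (-10*(-4))/H = 40/H)
(-154 + 16)*M(-11) = (-154 + 16)*(40/(-11)) = -5520*(-1)/11 = -138*(-40/11) = 5520/11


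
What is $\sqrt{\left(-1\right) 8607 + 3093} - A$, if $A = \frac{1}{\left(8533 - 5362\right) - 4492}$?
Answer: $\frac{1}{1321} + i \sqrt{5514} \approx 0.000757 + 74.256 i$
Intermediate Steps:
$A = - \frac{1}{1321}$ ($A = \frac{1}{\left(8533 - 5362\right) - 4492} = \frac{1}{3171 - 4492} = \frac{1}{-1321} = - \frac{1}{1321} \approx -0.000757$)
$\sqrt{\left(-1\right) 8607 + 3093} - A = \sqrt{\left(-1\right) 8607 + 3093} - - \frac{1}{1321} = \sqrt{-8607 + 3093} + \frac{1}{1321} = \sqrt{-5514} + \frac{1}{1321} = i \sqrt{5514} + \frac{1}{1321} = \frac{1}{1321} + i \sqrt{5514}$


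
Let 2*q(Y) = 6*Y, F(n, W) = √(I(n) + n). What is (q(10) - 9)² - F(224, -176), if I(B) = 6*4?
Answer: 441 - 2*√62 ≈ 425.25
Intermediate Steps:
I(B) = 24
F(n, W) = √(24 + n)
q(Y) = 3*Y (q(Y) = (6*Y)/2 = 3*Y)
(q(10) - 9)² - F(224, -176) = (3*10 - 9)² - √(24 + 224) = (30 - 9)² - √248 = 21² - 2*√62 = 441 - 2*√62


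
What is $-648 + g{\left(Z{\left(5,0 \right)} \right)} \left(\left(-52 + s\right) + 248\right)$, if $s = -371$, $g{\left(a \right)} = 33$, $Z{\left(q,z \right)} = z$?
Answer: $-6423$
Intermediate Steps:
$-648 + g{\left(Z{\left(5,0 \right)} \right)} \left(\left(-52 + s\right) + 248\right) = -648 + 33 \left(\left(-52 - 371\right) + 248\right) = -648 + 33 \left(-423 + 248\right) = -648 + 33 \left(-175\right) = -648 - 5775 = -6423$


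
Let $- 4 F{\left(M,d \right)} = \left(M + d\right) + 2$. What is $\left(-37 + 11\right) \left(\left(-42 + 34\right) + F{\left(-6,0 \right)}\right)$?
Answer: $182$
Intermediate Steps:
$F{\left(M,d \right)} = - \frac{1}{2} - \frac{M}{4} - \frac{d}{4}$ ($F{\left(M,d \right)} = - \frac{\left(M + d\right) + 2}{4} = - \frac{2 + M + d}{4} = - \frac{1}{2} - \frac{M}{4} - \frac{d}{4}$)
$\left(-37 + 11\right) \left(\left(-42 + 34\right) + F{\left(-6,0 \right)}\right) = \left(-37 + 11\right) \left(\left(-42 + 34\right) - -1\right) = - 26 \left(-8 + \left(- \frac{1}{2} + \frac{3}{2} + 0\right)\right) = - 26 \left(-8 + 1\right) = \left(-26\right) \left(-7\right) = 182$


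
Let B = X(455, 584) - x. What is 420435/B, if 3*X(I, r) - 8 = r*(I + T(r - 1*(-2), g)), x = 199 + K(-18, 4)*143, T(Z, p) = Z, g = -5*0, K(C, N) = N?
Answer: 1261305/605639 ≈ 2.0826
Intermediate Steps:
g = 0
x = 771 (x = 199 + 4*143 = 199 + 572 = 771)
X(I, r) = 8/3 + r*(2 + I + r)/3 (X(I, r) = 8/3 + (r*(I + (r - 1*(-2))))/3 = 8/3 + (r*(I + (r + 2)))/3 = 8/3 + (r*(I + (2 + r)))/3 = 8/3 + (r*(2 + I + r))/3 = 8/3 + r*(2 + I + r)/3)
B = 605639/3 (B = (8/3 + (⅓)*455*584 + (⅓)*584*(2 + 584)) - 1*771 = (8/3 + 265720/3 + (⅓)*584*586) - 771 = (8/3 + 265720/3 + 342224/3) - 771 = 607952/3 - 771 = 605639/3 ≈ 2.0188e+5)
420435/B = 420435/(605639/3) = 420435*(3/605639) = 1261305/605639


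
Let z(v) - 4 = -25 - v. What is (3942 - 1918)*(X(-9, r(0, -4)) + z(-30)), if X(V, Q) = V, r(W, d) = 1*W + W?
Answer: 0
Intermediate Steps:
r(W, d) = 2*W (r(W, d) = W + W = 2*W)
z(v) = -21 - v (z(v) = 4 + (-25 - v) = -21 - v)
(3942 - 1918)*(X(-9, r(0, -4)) + z(-30)) = (3942 - 1918)*(-9 + (-21 - 1*(-30))) = 2024*(-9 + (-21 + 30)) = 2024*(-9 + 9) = 2024*0 = 0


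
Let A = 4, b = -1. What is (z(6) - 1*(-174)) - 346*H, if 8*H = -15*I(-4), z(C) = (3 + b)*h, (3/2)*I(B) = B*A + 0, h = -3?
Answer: -6752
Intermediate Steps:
I(B) = 8*B/3 (I(B) = 2*(B*4 + 0)/3 = 2*(4*B + 0)/3 = 2*(4*B)/3 = 8*B/3)
z(C) = -6 (z(C) = (3 - 1)*(-3) = 2*(-3) = -6)
H = 20 (H = (-40*(-4))/8 = (-15*(-32/3))/8 = (⅛)*160 = 20)
(z(6) - 1*(-174)) - 346*H = (-6 - 1*(-174)) - 346*20 = (-6 + 174) - 6920 = 168 - 6920 = -6752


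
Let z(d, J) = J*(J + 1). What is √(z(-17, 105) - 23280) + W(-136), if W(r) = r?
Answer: -136 + 45*I*√6 ≈ -136.0 + 110.23*I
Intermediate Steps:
z(d, J) = J*(1 + J)
√(z(-17, 105) - 23280) + W(-136) = √(105*(1 + 105) - 23280) - 136 = √(105*106 - 23280) - 136 = √(11130 - 23280) - 136 = √(-12150) - 136 = 45*I*√6 - 136 = -136 + 45*I*√6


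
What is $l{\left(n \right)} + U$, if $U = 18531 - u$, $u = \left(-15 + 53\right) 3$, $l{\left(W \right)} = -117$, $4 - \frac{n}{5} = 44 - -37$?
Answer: $18300$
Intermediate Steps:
$n = -385$ ($n = 20 - 5 \left(44 - -37\right) = 20 - 5 \left(44 + 37\right) = 20 - 405 = -385$)
$u = 114$ ($u = 38 \cdot 3 = 114$)
$U = 18417$ ($U = 18531 - 114 = 18417$)
$l{\left(n \right)} + U = -117 + 18417 = 18300$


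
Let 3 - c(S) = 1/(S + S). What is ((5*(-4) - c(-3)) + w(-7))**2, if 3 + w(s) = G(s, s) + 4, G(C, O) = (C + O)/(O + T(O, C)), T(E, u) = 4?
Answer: 1225/4 ≈ 306.25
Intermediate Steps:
c(S) = 3 - 1/(2*S) (c(S) = 3 - 1/(S + S) = 3 - 1/(2*S))
G(C, O) = (C + O)/(4 + O) (G(C, O) = (C + O)/(O + 4) = (C + O)/(4 + O))
w(s) = 1 + 2*s/(4 + s) (w(s) = -3 + ((s + s)/(4 + s) + 4) = -3 + ((2*s)/(4 + s) + 4) = -3 + (2*s/(4 + s) + 4) = -3 + (4 + 2*s/(4 + s)) = 1 + 2*s/(4 + s))
((5*(-4) - c(-3)) + w(-7))**2 = ((5*(-4) - (3 - 1/2/(-3))) + (4 + 3*(-7))/(4 - 7))**2 = ((-20 - (3 - 1/2*(-1/3))) + (4 - 21)/(-3))**2 = ((-20 - (3 + 1/6)) - 1/3*(-17))**2 = ((-20 - 1*19/6) + 17/3)**2 = ((-20 - 19/6) + 17/3)**2 = (-139/6 + 17/3)**2 = (-35/2)**2 = 1225/4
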